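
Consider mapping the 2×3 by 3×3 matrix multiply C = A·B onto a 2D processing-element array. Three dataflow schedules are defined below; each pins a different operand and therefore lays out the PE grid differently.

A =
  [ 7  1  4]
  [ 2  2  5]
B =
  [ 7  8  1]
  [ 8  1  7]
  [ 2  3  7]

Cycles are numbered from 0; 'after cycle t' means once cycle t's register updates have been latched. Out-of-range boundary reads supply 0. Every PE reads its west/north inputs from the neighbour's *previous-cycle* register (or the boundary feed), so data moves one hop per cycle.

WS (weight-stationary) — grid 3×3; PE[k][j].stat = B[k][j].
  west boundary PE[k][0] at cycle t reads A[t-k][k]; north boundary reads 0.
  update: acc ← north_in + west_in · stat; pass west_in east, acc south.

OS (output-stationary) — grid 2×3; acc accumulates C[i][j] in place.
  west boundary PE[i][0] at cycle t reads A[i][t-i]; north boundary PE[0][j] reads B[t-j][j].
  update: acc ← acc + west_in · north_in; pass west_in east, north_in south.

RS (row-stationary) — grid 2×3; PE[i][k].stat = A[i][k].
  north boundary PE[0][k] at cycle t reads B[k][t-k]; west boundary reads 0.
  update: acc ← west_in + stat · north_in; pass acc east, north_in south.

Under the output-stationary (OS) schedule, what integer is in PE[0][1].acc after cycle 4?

PE[0][1].acc = 69

OS on a 2×3 grid — tracing PE[0][1] and its feeders:
  t=0 PE[0][0]: acc=49 h=7 v=7
  t=0 PE[0][1]: acc=0 h=0 v=0
  t=1 PE[0][0]: acc=57 h=1 v=8
  t=1 PE[0][1]: acc=56 h=7 v=8
  t=2 PE[0][0]: acc=65 h=4 v=2
  t=2 PE[0][1]: acc=57 h=1 v=1
  t=3 PE[0][0]: acc=65 h=0 v=0
  t=3 PE[0][1]: acc=69 h=4 v=3
  t=4 PE[0][0]: acc=65 h=0 v=0
  t=4 PE[0][1]: acc=69 h=0 v=0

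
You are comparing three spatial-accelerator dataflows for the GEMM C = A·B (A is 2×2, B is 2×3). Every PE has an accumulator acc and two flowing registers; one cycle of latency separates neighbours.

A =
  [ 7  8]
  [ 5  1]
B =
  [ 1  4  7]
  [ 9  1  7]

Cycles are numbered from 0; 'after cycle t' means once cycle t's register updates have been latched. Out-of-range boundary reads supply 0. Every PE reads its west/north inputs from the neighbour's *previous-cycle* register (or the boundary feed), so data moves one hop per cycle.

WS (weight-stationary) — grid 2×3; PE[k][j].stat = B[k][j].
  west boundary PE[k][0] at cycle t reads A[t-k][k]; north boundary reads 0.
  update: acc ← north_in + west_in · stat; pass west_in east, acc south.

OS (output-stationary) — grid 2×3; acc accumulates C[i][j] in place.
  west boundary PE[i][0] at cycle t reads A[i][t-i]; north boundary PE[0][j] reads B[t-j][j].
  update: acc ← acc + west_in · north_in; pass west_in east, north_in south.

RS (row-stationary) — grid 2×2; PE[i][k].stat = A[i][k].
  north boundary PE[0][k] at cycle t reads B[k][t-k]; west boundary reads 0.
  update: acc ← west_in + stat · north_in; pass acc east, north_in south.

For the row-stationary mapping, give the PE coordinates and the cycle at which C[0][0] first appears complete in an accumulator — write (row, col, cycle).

RS — PE[0][1] is where C[0][0] collects:
  @0  [0,1]  acc 0  |  →0  ↓0
  @1  [0,1]  acc 79  |  →79  ↓9

(row, col, cycle) = (0, 1, 1)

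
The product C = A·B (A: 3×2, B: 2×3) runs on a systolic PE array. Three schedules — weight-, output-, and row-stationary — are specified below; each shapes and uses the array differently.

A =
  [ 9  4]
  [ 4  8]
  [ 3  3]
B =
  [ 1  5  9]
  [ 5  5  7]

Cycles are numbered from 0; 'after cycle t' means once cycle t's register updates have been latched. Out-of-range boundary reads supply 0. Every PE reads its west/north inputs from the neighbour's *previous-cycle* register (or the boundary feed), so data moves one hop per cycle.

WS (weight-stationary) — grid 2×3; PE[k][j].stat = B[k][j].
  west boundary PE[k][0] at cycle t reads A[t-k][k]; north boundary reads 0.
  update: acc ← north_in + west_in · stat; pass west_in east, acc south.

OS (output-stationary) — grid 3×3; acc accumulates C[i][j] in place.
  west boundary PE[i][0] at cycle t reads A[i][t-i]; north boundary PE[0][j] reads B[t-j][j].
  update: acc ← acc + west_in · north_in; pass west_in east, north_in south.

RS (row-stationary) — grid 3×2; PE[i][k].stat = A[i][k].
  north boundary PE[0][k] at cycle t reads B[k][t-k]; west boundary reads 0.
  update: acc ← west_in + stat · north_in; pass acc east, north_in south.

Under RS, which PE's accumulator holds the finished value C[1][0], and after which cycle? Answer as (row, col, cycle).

RS — PE[1][1] is where C[1][0] collects:
  [0] (1,1) acc=0 (h:0 v:0)
  [1] (1,1) acc=0 (h:0 v:0)
  [2] (1,1) acc=44 (h:44 v:5)

(row, col, cycle) = (1, 1, 2)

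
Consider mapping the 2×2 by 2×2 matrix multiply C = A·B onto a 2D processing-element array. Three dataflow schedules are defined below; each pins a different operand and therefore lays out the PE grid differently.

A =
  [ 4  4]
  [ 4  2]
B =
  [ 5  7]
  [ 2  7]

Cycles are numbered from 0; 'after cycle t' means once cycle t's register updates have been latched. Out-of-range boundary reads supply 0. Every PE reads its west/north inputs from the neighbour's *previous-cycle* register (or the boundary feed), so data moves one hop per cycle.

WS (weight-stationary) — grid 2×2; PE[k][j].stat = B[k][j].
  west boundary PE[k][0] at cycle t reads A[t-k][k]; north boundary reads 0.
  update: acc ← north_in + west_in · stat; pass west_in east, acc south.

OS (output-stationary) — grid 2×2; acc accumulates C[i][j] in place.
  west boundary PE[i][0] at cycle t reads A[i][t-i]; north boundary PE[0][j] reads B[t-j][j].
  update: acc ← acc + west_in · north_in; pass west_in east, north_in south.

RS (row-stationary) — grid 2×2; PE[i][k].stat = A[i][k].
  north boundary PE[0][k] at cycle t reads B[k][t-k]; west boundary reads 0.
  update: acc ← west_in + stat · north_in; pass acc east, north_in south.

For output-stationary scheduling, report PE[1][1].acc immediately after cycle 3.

PE[1][1].acc = 42

OS on a 2×2 grid — tracing PE[1][1] and its feeders:
  c0 r0c1: 0 / 0 / 0
  c0 r1c0: 0 / 0 / 0
  c0 r1c1: 0 / 0 / 0
  c1 r0c1: 28 / 4 / 7
  c1 r1c0: 20 / 4 / 5
  c1 r1c1: 0 / 0 / 0
  c2 r0c1: 56 / 4 / 7
  c2 r1c0: 24 / 2 / 2
  c2 r1c1: 28 / 4 / 7
  c3 r0c1: 56 / 0 / 0
  c3 r1c0: 24 / 0 / 0
  c3 r1c1: 42 / 2 / 7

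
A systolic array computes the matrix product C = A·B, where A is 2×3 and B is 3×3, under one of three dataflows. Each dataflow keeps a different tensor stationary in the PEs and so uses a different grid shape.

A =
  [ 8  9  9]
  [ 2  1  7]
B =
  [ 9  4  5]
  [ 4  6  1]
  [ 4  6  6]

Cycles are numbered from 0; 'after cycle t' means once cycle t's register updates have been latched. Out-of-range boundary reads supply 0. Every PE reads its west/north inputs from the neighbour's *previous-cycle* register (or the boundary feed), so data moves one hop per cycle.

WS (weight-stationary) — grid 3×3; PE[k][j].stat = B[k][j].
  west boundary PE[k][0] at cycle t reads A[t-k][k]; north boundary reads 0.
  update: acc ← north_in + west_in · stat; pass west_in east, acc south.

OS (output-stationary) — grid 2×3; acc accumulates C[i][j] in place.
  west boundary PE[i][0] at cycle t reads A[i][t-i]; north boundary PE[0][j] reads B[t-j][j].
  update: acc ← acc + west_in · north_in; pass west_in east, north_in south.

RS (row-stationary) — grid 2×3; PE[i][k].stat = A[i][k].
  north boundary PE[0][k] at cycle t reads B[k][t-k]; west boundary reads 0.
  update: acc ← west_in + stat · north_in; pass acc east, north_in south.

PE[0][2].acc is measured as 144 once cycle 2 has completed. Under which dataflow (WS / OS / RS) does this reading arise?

Under WS (3×3), PE[0][2]:
  cycle 0: PE[0][2] → acc 0, east 0, south 0
  cycle 1: PE[0][2] → acc 0, east 0, south 0
  cycle 2: PE[0][2] → acc 40, east 8, south 40
Under OS (2×3), PE[0][2]:
  cycle 0: PE[0][2] → acc 0, east 0, south 0
  cycle 1: PE[0][2] → acc 0, east 0, south 0
  cycle 2: PE[0][2] → acc 40, east 8, south 5
Under RS (2×3), PE[0][2]:
  cycle 0: PE[0][2] → acc 0, east 0, south 0
  cycle 1: PE[0][2] → acc 0, east 0, south 0
  cycle 2: PE[0][2] → acc 144, east 144, south 4

dataflow = RS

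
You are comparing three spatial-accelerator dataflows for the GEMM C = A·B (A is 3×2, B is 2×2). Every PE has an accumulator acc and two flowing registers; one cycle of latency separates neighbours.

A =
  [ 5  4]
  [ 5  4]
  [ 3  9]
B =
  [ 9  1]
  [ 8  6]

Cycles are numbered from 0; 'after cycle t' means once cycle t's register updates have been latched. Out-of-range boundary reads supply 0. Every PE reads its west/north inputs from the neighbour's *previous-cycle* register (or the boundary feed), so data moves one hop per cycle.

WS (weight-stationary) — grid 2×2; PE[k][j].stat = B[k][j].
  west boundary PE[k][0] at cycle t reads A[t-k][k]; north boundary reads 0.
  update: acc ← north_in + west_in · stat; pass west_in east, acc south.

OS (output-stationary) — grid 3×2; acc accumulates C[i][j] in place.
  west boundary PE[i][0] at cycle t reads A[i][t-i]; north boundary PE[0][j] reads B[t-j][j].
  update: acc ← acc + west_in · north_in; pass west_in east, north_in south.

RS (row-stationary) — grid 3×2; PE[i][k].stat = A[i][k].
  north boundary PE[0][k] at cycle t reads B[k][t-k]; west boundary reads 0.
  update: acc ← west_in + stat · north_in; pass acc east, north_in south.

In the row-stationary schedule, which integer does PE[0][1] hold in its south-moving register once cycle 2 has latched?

register = 6

RS on a 3×2 grid — tracing PE[0][1] and its feeders:
  @0  [0,0]  acc 45  |  →45  ↓9
  @0  [0,1]  acc 0  |  →0  ↓0
  @1  [0,0]  acc 5  |  →5  ↓1
  @1  [0,1]  acc 77  |  →77  ↓8
  @2  [0,0]  acc 0  |  →0  ↓0
  @2  [0,1]  acc 29  |  →29  ↓6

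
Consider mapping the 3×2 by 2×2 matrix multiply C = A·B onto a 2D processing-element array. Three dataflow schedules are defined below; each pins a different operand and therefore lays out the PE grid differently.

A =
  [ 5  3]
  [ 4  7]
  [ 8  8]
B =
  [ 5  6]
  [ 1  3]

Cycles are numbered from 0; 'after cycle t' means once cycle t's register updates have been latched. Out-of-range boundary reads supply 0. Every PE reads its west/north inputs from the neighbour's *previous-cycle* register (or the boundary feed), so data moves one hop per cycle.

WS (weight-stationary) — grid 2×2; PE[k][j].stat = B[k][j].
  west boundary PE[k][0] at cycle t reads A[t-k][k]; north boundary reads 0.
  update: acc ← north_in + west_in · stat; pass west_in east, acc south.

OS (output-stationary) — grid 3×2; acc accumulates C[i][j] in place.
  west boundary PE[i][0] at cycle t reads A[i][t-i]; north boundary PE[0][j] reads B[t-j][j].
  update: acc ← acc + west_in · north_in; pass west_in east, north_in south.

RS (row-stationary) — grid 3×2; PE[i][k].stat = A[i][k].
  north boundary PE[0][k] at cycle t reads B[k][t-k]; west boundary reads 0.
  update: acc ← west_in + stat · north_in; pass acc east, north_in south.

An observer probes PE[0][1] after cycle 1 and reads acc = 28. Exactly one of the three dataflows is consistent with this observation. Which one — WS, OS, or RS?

dataflow = RS

WS (2×2 grid), PE[0][1]:
  @0  [0,1]  acc 0  |  →0  ↓0
  @1  [0,1]  acc 30  |  →5  ↓30
OS (3×2 grid), PE[0][1]:
  @0  [0,1]  acc 0  |  →0  ↓0
  @1  [0,1]  acc 30  |  →5  ↓6
RS (3×2 grid), PE[0][1]:
  @0  [0,1]  acc 0  |  →0  ↓0
  @1  [0,1]  acc 28  |  →28  ↓1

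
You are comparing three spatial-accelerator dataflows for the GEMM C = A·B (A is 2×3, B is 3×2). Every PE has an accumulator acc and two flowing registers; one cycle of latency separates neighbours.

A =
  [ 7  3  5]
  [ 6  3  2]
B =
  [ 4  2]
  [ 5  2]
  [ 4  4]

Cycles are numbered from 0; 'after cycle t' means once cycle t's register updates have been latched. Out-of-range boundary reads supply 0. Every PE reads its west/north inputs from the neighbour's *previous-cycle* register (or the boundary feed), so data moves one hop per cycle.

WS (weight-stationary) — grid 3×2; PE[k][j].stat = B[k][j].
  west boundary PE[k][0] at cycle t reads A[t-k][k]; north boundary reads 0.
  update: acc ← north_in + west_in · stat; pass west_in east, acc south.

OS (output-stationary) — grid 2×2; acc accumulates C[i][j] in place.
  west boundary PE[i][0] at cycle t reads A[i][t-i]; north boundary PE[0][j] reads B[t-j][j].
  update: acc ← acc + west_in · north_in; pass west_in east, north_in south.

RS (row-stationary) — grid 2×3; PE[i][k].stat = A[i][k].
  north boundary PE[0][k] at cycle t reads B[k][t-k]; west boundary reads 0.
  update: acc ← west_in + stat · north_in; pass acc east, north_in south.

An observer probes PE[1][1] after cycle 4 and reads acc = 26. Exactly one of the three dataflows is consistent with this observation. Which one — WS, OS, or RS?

— WS: 3×2; PE[1][1] trace:
  step 0 · PE1,1: acc=0; fwd→0 fwd↓0
  step 1 · PE1,1: acc=0; fwd→0 fwd↓0
  step 2 · PE1,1: acc=20; fwd→3 fwd↓20
  step 3 · PE1,1: acc=18; fwd→3 fwd↓18
  step 4 · PE1,1: acc=0; fwd→0 fwd↓0
— OS: 2×2; PE[1][1] trace:
  step 0 · PE1,1: acc=0; fwd→0 fwd↓0
  step 1 · PE1,1: acc=0; fwd→0 fwd↓0
  step 2 · PE1,1: acc=12; fwd→6 fwd↓2
  step 3 · PE1,1: acc=18; fwd→3 fwd↓2
  step 4 · PE1,1: acc=26; fwd→2 fwd↓4
— RS: 2×3; PE[1][1] trace:
  step 0 · PE1,1: acc=0; fwd→0 fwd↓0
  step 1 · PE1,1: acc=0; fwd→0 fwd↓0
  step 2 · PE1,1: acc=39; fwd→39 fwd↓5
  step 3 · PE1,1: acc=18; fwd→18 fwd↓2
  step 4 · PE1,1: acc=0; fwd→0 fwd↓0

dataflow = OS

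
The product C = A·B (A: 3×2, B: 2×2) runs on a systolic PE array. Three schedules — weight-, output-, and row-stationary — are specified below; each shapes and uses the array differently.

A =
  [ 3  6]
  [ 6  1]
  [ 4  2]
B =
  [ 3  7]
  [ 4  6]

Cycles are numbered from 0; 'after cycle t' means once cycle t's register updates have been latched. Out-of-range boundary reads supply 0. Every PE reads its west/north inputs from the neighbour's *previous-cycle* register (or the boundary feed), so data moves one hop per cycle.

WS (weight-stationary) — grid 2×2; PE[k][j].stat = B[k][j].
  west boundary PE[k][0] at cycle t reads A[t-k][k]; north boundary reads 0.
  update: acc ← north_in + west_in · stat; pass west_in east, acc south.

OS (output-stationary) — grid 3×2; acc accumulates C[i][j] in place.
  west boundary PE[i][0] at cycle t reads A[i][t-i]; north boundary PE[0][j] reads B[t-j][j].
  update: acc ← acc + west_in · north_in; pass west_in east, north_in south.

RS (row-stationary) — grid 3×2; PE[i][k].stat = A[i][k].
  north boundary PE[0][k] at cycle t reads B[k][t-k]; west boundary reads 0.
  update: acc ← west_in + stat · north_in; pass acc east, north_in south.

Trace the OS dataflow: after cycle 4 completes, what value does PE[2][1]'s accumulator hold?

PE[2][1].acc = 40

Tracing OS — 3×2 array, target PE[2][1]:
  [0] (1,1) acc=0 (h:0 v:0)
  [0] (2,0) acc=0 (h:0 v:0)
  [0] (2,1) acc=0 (h:0 v:0)
  [1] (1,1) acc=0 (h:0 v:0)
  [1] (2,0) acc=0 (h:0 v:0)
  [1] (2,1) acc=0 (h:0 v:0)
  [2] (1,1) acc=42 (h:6 v:7)
  [2] (2,0) acc=12 (h:4 v:3)
  [2] (2,1) acc=0 (h:0 v:0)
  [3] (1,1) acc=48 (h:1 v:6)
  [3] (2,0) acc=20 (h:2 v:4)
  [3] (2,1) acc=28 (h:4 v:7)
  [4] (1,1) acc=48 (h:0 v:0)
  [4] (2,0) acc=20 (h:0 v:0)
  [4] (2,1) acc=40 (h:2 v:6)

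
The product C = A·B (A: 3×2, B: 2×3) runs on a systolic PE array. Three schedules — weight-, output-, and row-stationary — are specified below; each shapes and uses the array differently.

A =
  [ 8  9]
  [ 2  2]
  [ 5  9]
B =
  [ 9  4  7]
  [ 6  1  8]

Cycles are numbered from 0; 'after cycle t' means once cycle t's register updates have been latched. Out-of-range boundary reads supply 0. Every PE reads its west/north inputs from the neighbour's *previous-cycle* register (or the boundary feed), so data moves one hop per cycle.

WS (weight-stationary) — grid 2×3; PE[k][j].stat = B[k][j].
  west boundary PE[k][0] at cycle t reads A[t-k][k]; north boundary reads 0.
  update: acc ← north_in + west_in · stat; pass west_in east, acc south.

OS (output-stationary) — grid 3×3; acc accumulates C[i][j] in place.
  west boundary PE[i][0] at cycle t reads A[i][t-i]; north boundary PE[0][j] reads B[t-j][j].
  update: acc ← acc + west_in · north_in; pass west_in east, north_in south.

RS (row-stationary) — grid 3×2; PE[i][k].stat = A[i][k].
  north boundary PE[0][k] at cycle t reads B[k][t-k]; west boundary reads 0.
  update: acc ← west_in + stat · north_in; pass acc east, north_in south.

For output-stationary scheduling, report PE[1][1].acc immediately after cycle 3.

PE[1][1].acc = 10

OS (3×3). Following PE[1][1] plus its west/north inputs:
  c0 r0c1: 0 / 0 / 0
  c0 r1c0: 0 / 0 / 0
  c0 r1c1: 0 / 0 / 0
  c1 r0c1: 32 / 8 / 4
  c1 r1c0: 18 / 2 / 9
  c1 r1c1: 0 / 0 / 0
  c2 r0c1: 41 / 9 / 1
  c2 r1c0: 30 / 2 / 6
  c2 r1c1: 8 / 2 / 4
  c3 r0c1: 41 / 0 / 0
  c3 r1c0: 30 / 0 / 0
  c3 r1c1: 10 / 2 / 1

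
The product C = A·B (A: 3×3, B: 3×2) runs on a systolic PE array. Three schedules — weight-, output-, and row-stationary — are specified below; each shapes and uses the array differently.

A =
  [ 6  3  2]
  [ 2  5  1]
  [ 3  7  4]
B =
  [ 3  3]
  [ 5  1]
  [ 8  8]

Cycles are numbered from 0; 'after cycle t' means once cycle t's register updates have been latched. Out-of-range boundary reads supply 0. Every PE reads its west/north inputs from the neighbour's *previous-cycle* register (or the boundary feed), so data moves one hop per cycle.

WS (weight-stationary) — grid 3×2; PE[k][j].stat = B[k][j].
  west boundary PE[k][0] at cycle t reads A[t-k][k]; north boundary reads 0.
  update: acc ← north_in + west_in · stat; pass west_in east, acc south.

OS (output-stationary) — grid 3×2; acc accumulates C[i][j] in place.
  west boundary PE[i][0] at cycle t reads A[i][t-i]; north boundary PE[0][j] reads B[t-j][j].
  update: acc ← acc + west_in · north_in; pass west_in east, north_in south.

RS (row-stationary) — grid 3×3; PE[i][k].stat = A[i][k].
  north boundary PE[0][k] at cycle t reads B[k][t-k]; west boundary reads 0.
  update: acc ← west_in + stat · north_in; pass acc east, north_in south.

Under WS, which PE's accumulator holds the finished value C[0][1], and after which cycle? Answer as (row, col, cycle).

WS: C[0][1] accumulates in PE[2][1]:
  step 0 · PE2,1: acc=0; fwd→0 fwd↓0
  step 1 · PE2,1: acc=0; fwd→0 fwd↓0
  step 2 · PE2,1: acc=0; fwd→0 fwd↓0
  step 3 · PE2,1: acc=37; fwd→2 fwd↓37

(row, col, cycle) = (2, 1, 3)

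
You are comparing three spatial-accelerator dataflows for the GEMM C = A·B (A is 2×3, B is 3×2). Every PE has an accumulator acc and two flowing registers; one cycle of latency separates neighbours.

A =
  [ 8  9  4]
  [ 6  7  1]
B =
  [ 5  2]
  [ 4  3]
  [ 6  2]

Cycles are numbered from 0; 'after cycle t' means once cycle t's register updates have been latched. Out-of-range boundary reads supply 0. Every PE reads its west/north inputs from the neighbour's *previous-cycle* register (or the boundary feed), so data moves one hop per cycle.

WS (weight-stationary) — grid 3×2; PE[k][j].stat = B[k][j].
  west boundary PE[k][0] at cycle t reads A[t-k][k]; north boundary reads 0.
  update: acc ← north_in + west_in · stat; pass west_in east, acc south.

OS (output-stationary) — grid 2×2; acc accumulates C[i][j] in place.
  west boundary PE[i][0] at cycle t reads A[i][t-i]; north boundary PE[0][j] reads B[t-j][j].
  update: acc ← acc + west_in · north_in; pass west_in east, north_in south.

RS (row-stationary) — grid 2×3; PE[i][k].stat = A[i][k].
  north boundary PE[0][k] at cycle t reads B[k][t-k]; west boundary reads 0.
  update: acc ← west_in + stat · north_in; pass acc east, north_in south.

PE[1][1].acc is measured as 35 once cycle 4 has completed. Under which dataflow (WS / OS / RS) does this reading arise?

dataflow = OS

Under WS (3×2), PE[1][1]:
  step 0 · PE1,1: acc=0; fwd→0 fwd↓0
  step 1 · PE1,1: acc=0; fwd→0 fwd↓0
  step 2 · PE1,1: acc=43; fwd→9 fwd↓43
  step 3 · PE1,1: acc=33; fwd→7 fwd↓33
  step 4 · PE1,1: acc=0; fwd→0 fwd↓0
Under OS (2×2), PE[1][1]:
  step 0 · PE1,1: acc=0; fwd→0 fwd↓0
  step 1 · PE1,1: acc=0; fwd→0 fwd↓0
  step 2 · PE1,1: acc=12; fwd→6 fwd↓2
  step 3 · PE1,1: acc=33; fwd→7 fwd↓3
  step 4 · PE1,1: acc=35; fwd→1 fwd↓2
Under RS (2×3), PE[1][1]:
  step 0 · PE1,1: acc=0; fwd→0 fwd↓0
  step 1 · PE1,1: acc=0; fwd→0 fwd↓0
  step 2 · PE1,1: acc=58; fwd→58 fwd↓4
  step 3 · PE1,1: acc=33; fwd→33 fwd↓3
  step 4 · PE1,1: acc=0; fwd→0 fwd↓0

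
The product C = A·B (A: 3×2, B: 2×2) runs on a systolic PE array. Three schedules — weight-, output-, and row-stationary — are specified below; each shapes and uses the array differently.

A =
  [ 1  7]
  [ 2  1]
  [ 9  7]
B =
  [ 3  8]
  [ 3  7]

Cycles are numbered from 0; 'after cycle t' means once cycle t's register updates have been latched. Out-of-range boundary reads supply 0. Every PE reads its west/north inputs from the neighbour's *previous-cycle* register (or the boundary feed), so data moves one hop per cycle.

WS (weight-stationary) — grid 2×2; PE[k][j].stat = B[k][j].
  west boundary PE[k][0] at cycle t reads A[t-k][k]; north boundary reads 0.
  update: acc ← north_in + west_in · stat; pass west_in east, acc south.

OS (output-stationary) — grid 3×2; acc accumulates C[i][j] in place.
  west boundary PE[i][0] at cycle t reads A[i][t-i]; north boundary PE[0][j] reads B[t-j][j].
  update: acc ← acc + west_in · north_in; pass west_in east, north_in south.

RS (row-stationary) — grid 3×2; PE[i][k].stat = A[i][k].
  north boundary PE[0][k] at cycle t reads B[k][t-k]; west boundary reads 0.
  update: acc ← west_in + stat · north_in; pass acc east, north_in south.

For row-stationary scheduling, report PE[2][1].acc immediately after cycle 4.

PE[2][1].acc = 121

RS 3×2: PE[2][1] cycle-by-cycle (with neighbour feeds):
  [0] (1,1) acc=0 (h:0 v:0)
  [0] (2,0) acc=0 (h:0 v:0)
  [0] (2,1) acc=0 (h:0 v:0)
  [1] (1,1) acc=0 (h:0 v:0)
  [1] (2,0) acc=0 (h:0 v:0)
  [1] (2,1) acc=0 (h:0 v:0)
  [2] (1,1) acc=9 (h:9 v:3)
  [2] (2,0) acc=27 (h:27 v:3)
  [2] (2,1) acc=0 (h:0 v:0)
  [3] (1,1) acc=23 (h:23 v:7)
  [3] (2,0) acc=72 (h:72 v:8)
  [3] (2,1) acc=48 (h:48 v:3)
  [4] (1,1) acc=0 (h:0 v:0)
  [4] (2,0) acc=0 (h:0 v:0)
  [4] (2,1) acc=121 (h:121 v:7)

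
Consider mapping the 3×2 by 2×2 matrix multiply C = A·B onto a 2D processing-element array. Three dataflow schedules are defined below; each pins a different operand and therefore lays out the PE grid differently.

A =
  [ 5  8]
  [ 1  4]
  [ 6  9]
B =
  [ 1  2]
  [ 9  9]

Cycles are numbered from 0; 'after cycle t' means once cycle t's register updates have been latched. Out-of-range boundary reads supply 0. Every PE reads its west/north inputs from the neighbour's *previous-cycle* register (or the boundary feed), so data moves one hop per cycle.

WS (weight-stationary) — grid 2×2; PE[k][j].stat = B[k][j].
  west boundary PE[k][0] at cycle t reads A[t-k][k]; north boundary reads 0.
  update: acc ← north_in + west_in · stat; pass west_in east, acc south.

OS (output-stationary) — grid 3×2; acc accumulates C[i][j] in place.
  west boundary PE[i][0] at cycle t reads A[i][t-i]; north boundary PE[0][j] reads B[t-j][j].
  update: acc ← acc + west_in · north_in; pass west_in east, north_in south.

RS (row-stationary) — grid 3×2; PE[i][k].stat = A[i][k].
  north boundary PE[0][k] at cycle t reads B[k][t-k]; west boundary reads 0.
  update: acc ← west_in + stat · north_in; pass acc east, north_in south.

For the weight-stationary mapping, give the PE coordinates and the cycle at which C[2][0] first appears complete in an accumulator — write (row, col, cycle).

(row, col, cycle) = (1, 0, 3)

Under WS, C[2][0] lands at PE[1][0]:
  [0] (1,0) acc=0 (h:0 v:0)
  [1] (1,0) acc=77 (h:8 v:77)
  [2] (1,0) acc=37 (h:4 v:37)
  [3] (1,0) acc=87 (h:9 v:87)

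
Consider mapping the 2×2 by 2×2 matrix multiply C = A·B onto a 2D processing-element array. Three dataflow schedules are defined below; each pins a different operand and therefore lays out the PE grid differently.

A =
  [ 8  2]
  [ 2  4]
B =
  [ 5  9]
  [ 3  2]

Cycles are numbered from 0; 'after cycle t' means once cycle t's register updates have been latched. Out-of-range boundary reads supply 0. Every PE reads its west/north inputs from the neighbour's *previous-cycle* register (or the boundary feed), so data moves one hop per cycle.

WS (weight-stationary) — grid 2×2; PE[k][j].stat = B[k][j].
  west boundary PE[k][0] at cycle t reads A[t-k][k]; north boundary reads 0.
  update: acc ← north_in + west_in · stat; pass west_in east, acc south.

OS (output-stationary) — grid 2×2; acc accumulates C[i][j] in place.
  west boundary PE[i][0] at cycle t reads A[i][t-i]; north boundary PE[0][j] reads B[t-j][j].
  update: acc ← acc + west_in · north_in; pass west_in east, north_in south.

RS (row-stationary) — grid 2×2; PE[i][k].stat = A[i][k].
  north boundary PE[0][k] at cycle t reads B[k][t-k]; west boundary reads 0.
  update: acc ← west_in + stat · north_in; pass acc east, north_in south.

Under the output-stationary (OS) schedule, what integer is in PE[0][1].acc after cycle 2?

PE[0][1].acc = 76

OS on a 2×2 grid — tracing PE[0][1] and its feeders:
  c0 r0c0: 40 / 8 / 5
  c0 r0c1: 0 / 0 / 0
  c1 r0c0: 46 / 2 / 3
  c1 r0c1: 72 / 8 / 9
  c2 r0c0: 46 / 0 / 0
  c2 r0c1: 76 / 2 / 2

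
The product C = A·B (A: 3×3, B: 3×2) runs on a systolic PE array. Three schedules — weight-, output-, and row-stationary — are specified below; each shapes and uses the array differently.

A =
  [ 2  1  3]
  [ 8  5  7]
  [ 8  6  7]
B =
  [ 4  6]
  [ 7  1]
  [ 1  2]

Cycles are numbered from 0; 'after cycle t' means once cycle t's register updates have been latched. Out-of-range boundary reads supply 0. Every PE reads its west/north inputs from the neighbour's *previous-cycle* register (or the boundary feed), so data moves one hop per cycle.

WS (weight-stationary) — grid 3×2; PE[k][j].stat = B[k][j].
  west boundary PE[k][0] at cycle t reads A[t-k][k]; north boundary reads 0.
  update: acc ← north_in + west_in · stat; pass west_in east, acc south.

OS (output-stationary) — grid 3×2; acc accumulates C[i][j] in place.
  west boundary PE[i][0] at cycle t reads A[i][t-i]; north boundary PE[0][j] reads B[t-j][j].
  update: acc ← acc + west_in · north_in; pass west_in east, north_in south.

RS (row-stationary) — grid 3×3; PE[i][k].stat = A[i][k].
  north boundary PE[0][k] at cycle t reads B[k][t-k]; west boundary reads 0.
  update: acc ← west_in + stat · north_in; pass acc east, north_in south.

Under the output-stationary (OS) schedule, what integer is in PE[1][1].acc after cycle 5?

PE[1][1].acc = 67

OS on a 3×2 grid — tracing PE[1][1] and its feeders:
  t=0 PE[0][1]: acc=0 h=0 v=0
  t=0 PE[1][0]: acc=0 h=0 v=0
  t=0 PE[1][1]: acc=0 h=0 v=0
  t=1 PE[0][1]: acc=12 h=2 v=6
  t=1 PE[1][0]: acc=32 h=8 v=4
  t=1 PE[1][1]: acc=0 h=0 v=0
  t=2 PE[0][1]: acc=13 h=1 v=1
  t=2 PE[1][0]: acc=67 h=5 v=7
  t=2 PE[1][1]: acc=48 h=8 v=6
  t=3 PE[0][1]: acc=19 h=3 v=2
  t=3 PE[1][0]: acc=74 h=7 v=1
  t=3 PE[1][1]: acc=53 h=5 v=1
  t=4 PE[0][1]: acc=19 h=0 v=0
  t=4 PE[1][0]: acc=74 h=0 v=0
  t=4 PE[1][1]: acc=67 h=7 v=2
  t=5 PE[0][1]: acc=19 h=0 v=0
  t=5 PE[1][0]: acc=74 h=0 v=0
  t=5 PE[1][1]: acc=67 h=0 v=0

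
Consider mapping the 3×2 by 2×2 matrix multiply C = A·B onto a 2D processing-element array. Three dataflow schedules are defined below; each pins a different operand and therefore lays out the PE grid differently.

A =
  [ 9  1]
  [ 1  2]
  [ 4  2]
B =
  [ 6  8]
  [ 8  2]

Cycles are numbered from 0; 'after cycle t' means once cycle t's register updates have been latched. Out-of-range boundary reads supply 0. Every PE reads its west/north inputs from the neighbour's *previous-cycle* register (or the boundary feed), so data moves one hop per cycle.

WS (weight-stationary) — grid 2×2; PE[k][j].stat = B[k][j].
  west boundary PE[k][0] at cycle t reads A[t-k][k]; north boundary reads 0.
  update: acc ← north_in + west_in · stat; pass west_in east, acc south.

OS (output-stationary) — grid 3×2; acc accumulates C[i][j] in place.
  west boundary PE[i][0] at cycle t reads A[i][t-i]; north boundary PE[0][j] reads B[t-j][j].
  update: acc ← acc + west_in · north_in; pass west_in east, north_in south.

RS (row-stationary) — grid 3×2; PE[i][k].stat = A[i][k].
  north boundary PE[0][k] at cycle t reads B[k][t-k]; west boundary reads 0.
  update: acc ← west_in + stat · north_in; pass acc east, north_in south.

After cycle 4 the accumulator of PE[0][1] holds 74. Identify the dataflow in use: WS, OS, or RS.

dataflow = OS

— WS: 2×2; PE[0][1] trace:
  0: (0,1).acc=0  regs=<0,0>
  1: (0,1).acc=72  regs=<9,72>
  2: (0,1).acc=8  regs=<1,8>
  3: (0,1).acc=32  regs=<4,32>
  4: (0,1).acc=0  regs=<0,0>
— OS: 3×2; PE[0][1] trace:
  0: (0,1).acc=0  regs=<0,0>
  1: (0,1).acc=72  regs=<9,8>
  2: (0,1).acc=74  regs=<1,2>
  3: (0,1).acc=74  regs=<0,0>
  4: (0,1).acc=74  regs=<0,0>
— RS: 3×2; PE[0][1] trace:
  0: (0,1).acc=0  regs=<0,0>
  1: (0,1).acc=62  regs=<62,8>
  2: (0,1).acc=74  regs=<74,2>
  3: (0,1).acc=0  regs=<0,0>
  4: (0,1).acc=0  regs=<0,0>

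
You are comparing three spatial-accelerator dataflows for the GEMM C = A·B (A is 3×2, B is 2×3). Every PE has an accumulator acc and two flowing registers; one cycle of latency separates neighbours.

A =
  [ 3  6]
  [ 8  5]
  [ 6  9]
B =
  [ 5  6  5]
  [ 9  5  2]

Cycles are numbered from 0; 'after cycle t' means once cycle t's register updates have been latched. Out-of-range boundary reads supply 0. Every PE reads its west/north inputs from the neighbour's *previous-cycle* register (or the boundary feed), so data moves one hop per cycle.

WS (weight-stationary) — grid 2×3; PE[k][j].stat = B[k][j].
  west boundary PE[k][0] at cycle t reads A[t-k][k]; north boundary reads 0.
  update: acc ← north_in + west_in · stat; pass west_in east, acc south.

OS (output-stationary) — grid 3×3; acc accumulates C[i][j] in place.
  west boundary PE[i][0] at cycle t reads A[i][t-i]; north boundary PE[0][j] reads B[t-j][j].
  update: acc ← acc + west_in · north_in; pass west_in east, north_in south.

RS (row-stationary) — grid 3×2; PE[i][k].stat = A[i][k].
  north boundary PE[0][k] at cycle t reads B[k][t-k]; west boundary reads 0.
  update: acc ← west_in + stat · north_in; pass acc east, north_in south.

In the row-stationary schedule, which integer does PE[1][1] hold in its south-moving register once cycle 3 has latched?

RS 3×2: PE[1][1] cycle-by-cycle (with neighbour feeds):
  [0] (0,1) acc=0 (h:0 v:0)
  [0] (1,0) acc=0 (h:0 v:0)
  [0] (1,1) acc=0 (h:0 v:0)
  [1] (0,1) acc=69 (h:69 v:9)
  [1] (1,0) acc=40 (h:40 v:5)
  [1] (1,1) acc=0 (h:0 v:0)
  [2] (0,1) acc=48 (h:48 v:5)
  [2] (1,0) acc=48 (h:48 v:6)
  [2] (1,1) acc=85 (h:85 v:9)
  [3] (0,1) acc=27 (h:27 v:2)
  [3] (1,0) acc=40 (h:40 v:5)
  [3] (1,1) acc=73 (h:73 v:5)

register = 5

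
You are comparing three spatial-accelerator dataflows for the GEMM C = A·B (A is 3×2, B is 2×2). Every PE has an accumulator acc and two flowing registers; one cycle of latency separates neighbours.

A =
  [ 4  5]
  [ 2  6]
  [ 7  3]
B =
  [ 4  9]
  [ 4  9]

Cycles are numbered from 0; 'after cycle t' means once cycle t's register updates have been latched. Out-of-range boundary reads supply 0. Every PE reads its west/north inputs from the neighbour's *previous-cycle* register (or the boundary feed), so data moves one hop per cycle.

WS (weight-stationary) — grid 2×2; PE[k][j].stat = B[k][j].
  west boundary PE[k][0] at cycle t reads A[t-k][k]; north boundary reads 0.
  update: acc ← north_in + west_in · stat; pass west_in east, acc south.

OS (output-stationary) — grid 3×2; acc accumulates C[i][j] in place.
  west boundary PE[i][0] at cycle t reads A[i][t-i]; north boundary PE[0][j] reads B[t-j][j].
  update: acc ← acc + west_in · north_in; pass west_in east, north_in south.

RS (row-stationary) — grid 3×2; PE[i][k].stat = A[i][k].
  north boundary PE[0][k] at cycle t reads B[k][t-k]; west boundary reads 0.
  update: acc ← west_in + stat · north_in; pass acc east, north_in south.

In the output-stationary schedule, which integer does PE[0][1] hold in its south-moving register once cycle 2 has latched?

Tracing OS — 3×2 array, target PE[0][1]:
  after 0 — PE[0][0] acc=16, pass-E 4, pass-S 4
  after 0 — PE[0][1] acc=0, pass-E 0, pass-S 0
  after 1 — PE[0][0] acc=36, pass-E 5, pass-S 4
  after 1 — PE[0][1] acc=36, pass-E 4, pass-S 9
  after 2 — PE[0][0] acc=36, pass-E 0, pass-S 0
  after 2 — PE[0][1] acc=81, pass-E 5, pass-S 9

register = 9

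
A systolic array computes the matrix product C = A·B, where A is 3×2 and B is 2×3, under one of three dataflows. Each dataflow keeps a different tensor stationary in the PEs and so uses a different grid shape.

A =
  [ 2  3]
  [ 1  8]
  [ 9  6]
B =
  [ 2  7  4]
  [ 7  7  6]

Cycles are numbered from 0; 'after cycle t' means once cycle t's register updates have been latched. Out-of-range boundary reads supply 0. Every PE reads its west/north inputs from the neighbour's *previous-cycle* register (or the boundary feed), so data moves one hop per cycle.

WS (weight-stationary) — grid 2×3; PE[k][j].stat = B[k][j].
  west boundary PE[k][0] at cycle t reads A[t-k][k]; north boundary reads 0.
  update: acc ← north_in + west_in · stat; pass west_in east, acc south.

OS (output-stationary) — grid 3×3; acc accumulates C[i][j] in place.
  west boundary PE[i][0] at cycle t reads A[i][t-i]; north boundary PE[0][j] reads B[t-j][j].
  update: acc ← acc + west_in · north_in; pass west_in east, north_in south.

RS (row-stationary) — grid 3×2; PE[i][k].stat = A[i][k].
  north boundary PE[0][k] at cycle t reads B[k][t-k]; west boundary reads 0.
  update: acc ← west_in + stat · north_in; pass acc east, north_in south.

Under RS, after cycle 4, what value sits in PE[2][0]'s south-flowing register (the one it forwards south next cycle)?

Tracing RS — 3×2 array, target PE[2][0]:
  after 0 — PE[1][0] acc=0, pass-E 0, pass-S 0
  after 0 — PE[2][0] acc=0, pass-E 0, pass-S 0
  after 1 — PE[1][0] acc=2, pass-E 2, pass-S 2
  after 1 — PE[2][0] acc=0, pass-E 0, pass-S 0
  after 2 — PE[1][0] acc=7, pass-E 7, pass-S 7
  after 2 — PE[2][0] acc=18, pass-E 18, pass-S 2
  after 3 — PE[1][0] acc=4, pass-E 4, pass-S 4
  after 3 — PE[2][0] acc=63, pass-E 63, pass-S 7
  after 4 — PE[1][0] acc=0, pass-E 0, pass-S 0
  after 4 — PE[2][0] acc=36, pass-E 36, pass-S 4

register = 4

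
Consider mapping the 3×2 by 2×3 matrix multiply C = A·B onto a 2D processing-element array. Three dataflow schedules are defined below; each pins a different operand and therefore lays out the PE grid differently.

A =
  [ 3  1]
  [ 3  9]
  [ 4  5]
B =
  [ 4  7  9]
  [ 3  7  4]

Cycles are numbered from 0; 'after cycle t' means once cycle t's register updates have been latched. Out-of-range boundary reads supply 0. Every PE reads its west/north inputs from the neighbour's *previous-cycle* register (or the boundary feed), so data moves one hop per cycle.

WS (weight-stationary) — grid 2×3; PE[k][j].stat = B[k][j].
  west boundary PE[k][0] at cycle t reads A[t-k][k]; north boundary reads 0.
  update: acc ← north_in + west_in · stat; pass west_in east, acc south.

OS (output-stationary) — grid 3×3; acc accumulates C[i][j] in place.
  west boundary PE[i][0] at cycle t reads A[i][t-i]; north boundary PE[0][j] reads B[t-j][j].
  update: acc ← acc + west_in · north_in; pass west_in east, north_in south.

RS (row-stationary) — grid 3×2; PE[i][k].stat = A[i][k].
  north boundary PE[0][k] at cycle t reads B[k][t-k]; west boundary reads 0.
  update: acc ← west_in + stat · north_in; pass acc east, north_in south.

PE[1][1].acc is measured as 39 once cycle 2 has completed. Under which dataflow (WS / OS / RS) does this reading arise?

WS [2×3] PE[1][1] across cycles:
  after 0 — PE[1][1] acc=0, pass-E 0, pass-S 0
  after 1 — PE[1][1] acc=0, pass-E 0, pass-S 0
  after 2 — PE[1][1] acc=28, pass-E 1, pass-S 28
OS [3×3] PE[1][1] across cycles:
  after 0 — PE[1][1] acc=0, pass-E 0, pass-S 0
  after 1 — PE[1][1] acc=0, pass-E 0, pass-S 0
  after 2 — PE[1][1] acc=21, pass-E 3, pass-S 7
RS [3×2] PE[1][1] across cycles:
  after 0 — PE[1][1] acc=0, pass-E 0, pass-S 0
  after 1 — PE[1][1] acc=0, pass-E 0, pass-S 0
  after 2 — PE[1][1] acc=39, pass-E 39, pass-S 3

dataflow = RS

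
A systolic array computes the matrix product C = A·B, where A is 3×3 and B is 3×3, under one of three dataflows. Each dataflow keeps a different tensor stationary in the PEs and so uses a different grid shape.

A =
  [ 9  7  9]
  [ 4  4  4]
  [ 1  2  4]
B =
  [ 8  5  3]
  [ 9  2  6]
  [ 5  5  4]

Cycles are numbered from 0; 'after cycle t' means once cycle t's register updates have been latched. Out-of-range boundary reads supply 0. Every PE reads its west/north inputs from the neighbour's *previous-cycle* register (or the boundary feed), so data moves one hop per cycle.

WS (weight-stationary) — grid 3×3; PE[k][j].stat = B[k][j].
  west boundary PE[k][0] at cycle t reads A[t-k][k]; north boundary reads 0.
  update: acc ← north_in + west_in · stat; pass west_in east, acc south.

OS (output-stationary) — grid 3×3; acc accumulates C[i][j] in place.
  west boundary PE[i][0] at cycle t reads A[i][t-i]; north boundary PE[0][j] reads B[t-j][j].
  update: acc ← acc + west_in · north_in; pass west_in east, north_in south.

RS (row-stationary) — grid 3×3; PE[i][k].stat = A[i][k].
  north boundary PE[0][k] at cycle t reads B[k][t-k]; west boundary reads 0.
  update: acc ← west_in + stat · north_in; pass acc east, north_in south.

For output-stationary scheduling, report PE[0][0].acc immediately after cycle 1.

OS on a 3×3 grid — tracing PE[0][0] and its feeders:
  [0] (0,0) acc=72 (h:9 v:8)
  [1] (0,0) acc=135 (h:7 v:9)

PE[0][0].acc = 135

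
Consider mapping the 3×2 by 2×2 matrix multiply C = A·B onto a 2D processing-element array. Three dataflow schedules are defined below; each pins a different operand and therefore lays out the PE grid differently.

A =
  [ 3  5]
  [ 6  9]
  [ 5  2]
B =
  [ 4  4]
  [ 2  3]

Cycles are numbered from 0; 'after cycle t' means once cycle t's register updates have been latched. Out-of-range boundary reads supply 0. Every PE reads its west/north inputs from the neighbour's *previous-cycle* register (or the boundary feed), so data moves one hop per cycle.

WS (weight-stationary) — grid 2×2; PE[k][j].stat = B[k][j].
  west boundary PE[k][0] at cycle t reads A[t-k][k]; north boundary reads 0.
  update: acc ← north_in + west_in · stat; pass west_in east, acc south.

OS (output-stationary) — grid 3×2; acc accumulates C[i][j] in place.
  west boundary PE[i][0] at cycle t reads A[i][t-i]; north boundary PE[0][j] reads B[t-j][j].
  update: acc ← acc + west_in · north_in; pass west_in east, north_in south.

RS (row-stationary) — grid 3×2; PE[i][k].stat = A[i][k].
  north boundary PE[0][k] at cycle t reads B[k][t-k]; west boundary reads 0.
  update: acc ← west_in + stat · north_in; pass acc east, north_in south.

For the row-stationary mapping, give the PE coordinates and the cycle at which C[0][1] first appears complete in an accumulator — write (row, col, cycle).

(row, col, cycle) = (0, 1, 2)

RS — PE[0][1] is where C[0][1] collects:
  [0] (0,1) acc=0 (h:0 v:0)
  [1] (0,1) acc=22 (h:22 v:2)
  [2] (0,1) acc=27 (h:27 v:3)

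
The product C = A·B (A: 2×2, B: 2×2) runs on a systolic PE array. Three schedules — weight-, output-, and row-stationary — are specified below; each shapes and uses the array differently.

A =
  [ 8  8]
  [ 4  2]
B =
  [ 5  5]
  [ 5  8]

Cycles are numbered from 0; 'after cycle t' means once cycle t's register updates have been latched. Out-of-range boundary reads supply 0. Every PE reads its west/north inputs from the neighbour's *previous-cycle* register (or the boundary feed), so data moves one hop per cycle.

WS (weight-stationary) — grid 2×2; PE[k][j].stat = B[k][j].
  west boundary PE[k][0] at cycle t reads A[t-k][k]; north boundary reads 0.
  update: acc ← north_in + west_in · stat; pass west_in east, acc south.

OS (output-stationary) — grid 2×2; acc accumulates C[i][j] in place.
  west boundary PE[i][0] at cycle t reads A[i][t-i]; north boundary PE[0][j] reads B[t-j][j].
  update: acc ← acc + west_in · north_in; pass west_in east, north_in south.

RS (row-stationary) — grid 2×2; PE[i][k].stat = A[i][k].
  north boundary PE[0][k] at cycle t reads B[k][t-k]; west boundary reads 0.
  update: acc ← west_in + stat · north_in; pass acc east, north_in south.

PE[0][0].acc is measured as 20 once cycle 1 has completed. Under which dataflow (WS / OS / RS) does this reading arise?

WS [2×2] PE[0][0] across cycles:
  after 0 — PE[0][0] acc=40, pass-E 8, pass-S 40
  after 1 — PE[0][0] acc=20, pass-E 4, pass-S 20
OS [2×2] PE[0][0] across cycles:
  after 0 — PE[0][0] acc=40, pass-E 8, pass-S 5
  after 1 — PE[0][0] acc=80, pass-E 8, pass-S 5
RS [2×2] PE[0][0] across cycles:
  after 0 — PE[0][0] acc=40, pass-E 40, pass-S 5
  after 1 — PE[0][0] acc=40, pass-E 40, pass-S 5

dataflow = WS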